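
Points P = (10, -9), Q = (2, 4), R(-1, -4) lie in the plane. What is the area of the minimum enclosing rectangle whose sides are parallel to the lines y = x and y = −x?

In coordinates u = x + y, v = x − y the rectangle is axis-aligned; the map (x,y)→(u,v) scales areas by 2.
u-values: 1, 6, -5; range = 6 − (-5) = 11.
v-values: 19, -2, 3; range = 19 − (-2) = 21.
Area = (11 × 21) / 2 = 115.5.

115.5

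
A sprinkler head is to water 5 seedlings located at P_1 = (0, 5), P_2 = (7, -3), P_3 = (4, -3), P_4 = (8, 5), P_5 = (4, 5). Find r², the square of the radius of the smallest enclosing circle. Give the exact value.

28.69140625

By Welzl's lemma the MEC is supported by two points (diametrically opposite) or three points (on a circumcircle).
The minimum enclosing circle is determined by three boundary points: P_1, P_2, P_4.
Their circumcentre is (4, 1.4375) with r² = 28.69140625.
The farthest remaining point P_3 is at distance² 19.69140625 ≤ 28.69140625.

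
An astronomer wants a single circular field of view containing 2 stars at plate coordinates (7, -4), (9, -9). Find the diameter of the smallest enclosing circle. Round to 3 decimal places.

The smallest circle enclosing two points has them as diameter endpoints.
Centre = midpoint = (8, -6.5); r² = |(7, -4)−(9, -9)|²/4 = 29/4 = 7.25.
Diameter = 2r = 2√(7.25) ≈ 5.385.

5.385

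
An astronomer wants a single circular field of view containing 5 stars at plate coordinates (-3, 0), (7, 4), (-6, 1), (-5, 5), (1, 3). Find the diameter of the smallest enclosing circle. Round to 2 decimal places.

A smallest enclosing disk is always determined by at most three of the input points on its boundary.
The farthest pair is (7, 4)–(-6, 1) with squared distance 178. The circle on this segment as diameter has centre (0.5, 2.5) and r² = 178/4 = 44.5.
Check (-3, 0): distance² to centre = 18.5 ≤ 44.5, so it lies inside.
All remaining points lie in this disk, and no smaller disk contains both endpoints, so this is the minimum enclosing circle.
Diameter = 2r = 2√(44.5) ≈ 13.34.

13.34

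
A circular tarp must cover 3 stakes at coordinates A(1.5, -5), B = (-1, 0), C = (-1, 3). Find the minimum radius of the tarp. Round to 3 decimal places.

4.191

Side lengths²: AB² = 31.25, AC² = 70.25, BC² = 9.
Since AC² = 70.25 ≥ 31.25 + 9 = 40.25, the angle opposite AC is not acute, so the smallest enclosing circle has AC as diameter.
Centre = midpoint of AC = (0.25, -1), r² = 70.25/4 = 17.5625.
r = √(17.5625) ≈ 4.191.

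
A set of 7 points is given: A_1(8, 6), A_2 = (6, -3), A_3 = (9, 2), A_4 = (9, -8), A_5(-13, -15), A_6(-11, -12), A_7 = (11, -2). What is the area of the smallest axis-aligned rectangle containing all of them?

504

x ranges over [-13, 11], width 24.
y ranges over [-15, 6], height 21.
Area = 24 × 21 = 504.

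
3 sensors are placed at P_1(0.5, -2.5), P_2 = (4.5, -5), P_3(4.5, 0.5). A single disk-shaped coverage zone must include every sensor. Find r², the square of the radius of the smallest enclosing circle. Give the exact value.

Side lengths²: P_1P_2² = 22.25, P_1P_3² = 25, P_2P_3² = 30.25.
Since P_2P_3² = 30.25 < 25 + 22.25 = 47.25, the triangle is acute, so the smallest enclosing circle is the circumcircle.
Circumcentre = (3.4375, -2.25), r² = 8.69140625.

8.69140625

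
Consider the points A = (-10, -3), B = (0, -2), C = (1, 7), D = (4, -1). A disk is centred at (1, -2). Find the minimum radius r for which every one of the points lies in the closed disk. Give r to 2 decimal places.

The required radius is the distance from (1, -2) to the farthest point.
Squared distances: 122, 1, 81, 10.
Maximum is 122, attained at A.
r = √122 ≈ 11.05.

11.05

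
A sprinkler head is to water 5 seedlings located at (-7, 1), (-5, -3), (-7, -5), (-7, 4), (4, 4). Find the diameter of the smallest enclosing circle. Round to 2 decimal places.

The minimum enclosing circle of a finite set is fixed by two of the points (as a diameter) or three (as a circumcircle).
The farthest pair is (-7, -5)–(4, 4) with squared distance 202. The circle on this segment as diameter has centre (-1.5, -0.5) and r² = 202/4 = 50.5.
Check (-7, 1): distance² to centre = 32.5 ≤ 50.5, so it lies inside.
All remaining points lie in this disk, and no smaller disk contains both endpoints, so this is the minimum enclosing circle.
Diameter = 2r = 2√(50.5) ≈ 14.21.

14.21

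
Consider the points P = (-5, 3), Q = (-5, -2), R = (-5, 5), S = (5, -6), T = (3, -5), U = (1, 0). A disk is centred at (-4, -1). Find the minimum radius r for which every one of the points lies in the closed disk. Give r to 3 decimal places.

10.296

The required radius is the distance from (-4, -1) to the farthest point.
Squared distances: 17, 2, 37, 106, 65, 26.
Maximum is 106, attained at S.
r = √106 ≈ 10.296.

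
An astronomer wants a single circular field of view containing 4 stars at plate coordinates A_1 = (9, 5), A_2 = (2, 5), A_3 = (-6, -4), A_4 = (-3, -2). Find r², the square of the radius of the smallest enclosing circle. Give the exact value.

76.5

The minimum enclosing circle of a finite set is fixed by two of the points (as a diameter) or three (as a circumcircle).
The farthest pair is A_1–A_3 with squared distance 306. The circle on this segment as diameter has centre (1.5, 0.5) and r² = 306/4 = 76.5.
Check A_2: distance² to centre = 20.5 ≤ 76.5, so it lies inside.
All remaining points lie in this disk, and no smaller disk contains both endpoints, so this is the minimum enclosing circle.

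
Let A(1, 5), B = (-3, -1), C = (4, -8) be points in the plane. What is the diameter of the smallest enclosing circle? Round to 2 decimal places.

Side lengths²: AB² = 52, AC² = 178, BC² = 98.
Since AC² = 178 ≥ 98 + 52 = 150, the angle opposite AC is not acute, so the smallest enclosing circle has AC as diameter.
Centre = midpoint of AC = (2.5, -1.5), r² = 178/4 = 44.5.
Diameter = 2r = 2√(44.5) ≈ 13.34.

13.34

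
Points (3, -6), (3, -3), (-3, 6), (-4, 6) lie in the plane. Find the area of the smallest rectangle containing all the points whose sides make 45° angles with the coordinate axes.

57

In coordinates u = x + y, v = x − y the rectangle is axis-aligned; the map (x,y)→(u,v) scales areas by 2.
u-values: -3, 0, 3, 2; range = 3 − (-3) = 6.
v-values: 9, 6, -9, -10; range = 9 − (-10) = 19.
Area = (6 × 19) / 2 = 57.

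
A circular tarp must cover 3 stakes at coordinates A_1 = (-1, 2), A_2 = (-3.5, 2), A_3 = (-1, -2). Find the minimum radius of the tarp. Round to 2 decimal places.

Side lengths²: A_1A_2² = 6.25, A_1A_3² = 16, A_2A_3² = 22.25.
Since A_2A_3² = 22.25 ≥ 16 + 6.25 = 22.25, the angle opposite A_2A_3 is not acute, so the smallest enclosing circle has A_2A_3 as diameter.
Centre = midpoint of A_2A_3 = (-2.25, 0), r² = 22.25/4 = 5.5625.
r = √(5.5625) ≈ 2.36.

2.36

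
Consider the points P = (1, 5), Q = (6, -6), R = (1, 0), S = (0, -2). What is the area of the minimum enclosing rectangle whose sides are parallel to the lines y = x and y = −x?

In coordinates u = x + y, v = x − y the rectangle is axis-aligned; the map (x,y)→(u,v) scales areas by 2.
u-values: 6, 0, 1, -2; range = 6 − (-2) = 8.
v-values: -4, 12, 1, 2; range = 12 − (-4) = 16.
Area = (8 × 16) / 2 = 64.

64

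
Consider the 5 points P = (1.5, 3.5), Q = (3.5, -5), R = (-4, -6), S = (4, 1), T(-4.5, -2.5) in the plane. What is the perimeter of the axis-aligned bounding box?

Width = max x − min x = 4 − (-4.5) = 8.5.
Height = max y − min y = 3.5 − (-6) = 9.5.
Perimeter = 2(8.5 + 9.5) = 36.

36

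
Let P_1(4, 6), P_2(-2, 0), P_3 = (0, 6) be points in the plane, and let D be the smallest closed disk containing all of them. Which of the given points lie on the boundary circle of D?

Side lengths²: P_1P_2² = 72, P_1P_3² = 16, P_2P_3² = 40.
Since P_1P_2² = 72 ≥ 40 + 16 = 56, the angle opposite P_1P_2 is not acute, so the smallest enclosing circle has P_1P_2 as diameter.
Centre = midpoint of P_1P_2 = (1, 3), r² = 72/4 = 18.
The points at distance exactly r from the centre are P_1, P_2 — 2 points.

P_1, P_2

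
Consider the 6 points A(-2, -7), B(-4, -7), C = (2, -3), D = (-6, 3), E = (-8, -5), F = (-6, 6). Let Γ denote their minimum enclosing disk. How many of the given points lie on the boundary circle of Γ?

2

A smallest enclosing disk is always determined by at most three of the input points on its boundary.
The farthest pair is A–F with squared distance 185. The circle on this segment as diameter has centre (-4, -0.5) and r² = 185/4 = 46.25.
Check B: distance² to centre = 42.25 ≤ 46.25, so it lies inside.
All remaining points lie in this disk, and no smaller disk contains both endpoints, so this is the minimum enclosing circle.
The points at distance exactly r from the centre are A, F — 2 points.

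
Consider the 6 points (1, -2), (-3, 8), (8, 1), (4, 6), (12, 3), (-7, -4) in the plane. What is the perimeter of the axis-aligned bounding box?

Width = max x − min x = 12 − (-7) = 19.
Height = max y − min y = 8 − (-4) = 12.
Perimeter = 2(19 + 12) = 62.

62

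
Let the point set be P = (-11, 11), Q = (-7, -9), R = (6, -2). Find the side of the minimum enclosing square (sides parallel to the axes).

20

The bounding box has width 17 and height 20.
An axis-aligned square enclosing the set must have side ≥ max(width, height).
So the minimum side is max(17, 20) = 20.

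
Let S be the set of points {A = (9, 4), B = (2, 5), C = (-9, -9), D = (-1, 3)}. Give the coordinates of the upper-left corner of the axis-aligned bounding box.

(-9, 5)

x-range [-9, 9], y-range [-9, 5].
The upper-left corner is (-9, 5).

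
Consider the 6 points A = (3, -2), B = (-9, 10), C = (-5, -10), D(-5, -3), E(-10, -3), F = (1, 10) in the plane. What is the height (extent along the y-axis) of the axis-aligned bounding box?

max y = 10, min y = -10, so height = 20.

20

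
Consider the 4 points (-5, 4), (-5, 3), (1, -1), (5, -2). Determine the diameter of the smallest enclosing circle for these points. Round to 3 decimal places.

11.662

The minimum enclosing circle of a finite set is fixed by two of the points (as a diameter) or three (as a circumcircle).
The farthest pair is (-5, 4)–(5, -2) with squared distance 136. The circle on this segment as diameter has centre (0, 1) and r² = 136/4 = 34.
Check (-5, 3): distance² to centre = 29 ≤ 34, so it lies inside.
All remaining points lie in this disk, and no smaller disk contains both endpoints, so this is the minimum enclosing circle.
Diameter = 2r = 2√34 ≈ 11.662.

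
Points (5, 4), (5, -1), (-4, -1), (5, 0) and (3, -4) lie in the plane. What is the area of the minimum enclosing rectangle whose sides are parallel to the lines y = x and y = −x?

70

In coordinates u = x + y, v = x − y the rectangle is axis-aligned; the map (x,y)→(u,v) scales areas by 2.
u-values: 9, 4, -5, 5, -1; range = 9 − (-5) = 14.
v-values: 1, 6, -3, 5, 7; range = 7 − (-3) = 10.
Area = (14 × 10) / 2 = 70.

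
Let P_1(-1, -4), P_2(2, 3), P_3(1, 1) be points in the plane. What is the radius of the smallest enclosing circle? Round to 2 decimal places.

3.81

Side lengths²: P_1P_2² = 58, P_1P_3² = 29, P_2P_3² = 5.
Since P_1P_2² = 58 ≥ 29 + 5 = 34, the angle opposite P_1P_2 is not acute, so the smallest enclosing circle has P_1P_2 as diameter.
Centre = midpoint of P_1P_2 = (0.5, -0.5), r² = 58/4 = 14.5.
r = √(14.5) ≈ 3.81.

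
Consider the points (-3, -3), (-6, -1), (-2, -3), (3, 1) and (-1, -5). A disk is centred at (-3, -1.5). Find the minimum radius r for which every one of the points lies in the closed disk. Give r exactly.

6.5

The required radius is the distance from (-3, -1.5) to the farthest point.
Squared distances: 2.25, 9.25, 3.25, 42.25, 16.25.
Maximum is 42.25, attained at (3, 1).
r = √(42.25) = 6.5.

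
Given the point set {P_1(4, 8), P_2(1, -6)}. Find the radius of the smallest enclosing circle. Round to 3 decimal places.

7.159

The smallest circle enclosing two points has them as diameter endpoints.
Centre = midpoint = (2.5, 1); r² = |P_1P_2|²/4 = 205/4 = 51.25.
r = √(51.25) ≈ 7.159.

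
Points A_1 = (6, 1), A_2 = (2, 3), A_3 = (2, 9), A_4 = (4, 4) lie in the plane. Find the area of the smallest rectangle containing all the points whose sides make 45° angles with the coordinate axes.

36

In coordinates u = x + y, v = x − y the rectangle is axis-aligned; the map (x,y)→(u,v) scales areas by 2.
u-values: 7, 5, 11, 8; range = 11 − 5 = 6.
v-values: 5, -1, -7, 0; range = 5 − (-7) = 12.
Area = (6 × 12) / 2 = 36.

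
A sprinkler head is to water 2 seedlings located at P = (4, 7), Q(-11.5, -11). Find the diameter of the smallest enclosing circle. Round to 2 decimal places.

23.75

The smallest circle enclosing two points has them as diameter endpoints.
Centre = midpoint = (-3.75, -2); r² = |PQ|²/4 = 564.25/4 = 141.0625.
Diameter = 2r = 2√(141.0625) ≈ 23.75.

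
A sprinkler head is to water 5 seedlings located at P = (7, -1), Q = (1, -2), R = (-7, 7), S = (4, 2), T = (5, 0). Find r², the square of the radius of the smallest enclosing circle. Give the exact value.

By Welzl's lemma the MEC is supported by two points (diametrically opposite) or three points (on a circumcircle).
The farthest pair is P–R with squared distance 260. The circle on this segment as diameter has centre (0, 3) and r² = 260/4 = 65.
Check Q: distance² to centre = 26 ≤ 65, so it lies inside.
All remaining points lie in this disk, and no smaller disk contains both endpoints, so this is the minimum enclosing circle.

65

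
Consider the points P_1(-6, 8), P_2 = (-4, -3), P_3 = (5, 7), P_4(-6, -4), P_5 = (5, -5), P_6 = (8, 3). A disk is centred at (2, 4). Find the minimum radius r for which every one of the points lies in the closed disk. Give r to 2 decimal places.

11.31

The required radius is the distance from (2, 4) to the farthest point.
Squared distances: 80, 85, 18, 128, 90, 37.
Maximum is 128, attained at P_4.
r = √128 ≈ 11.31.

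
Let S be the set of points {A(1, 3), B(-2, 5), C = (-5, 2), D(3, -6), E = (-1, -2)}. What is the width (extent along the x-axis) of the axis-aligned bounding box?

8

max x = 3, min x = -5, so width = 8.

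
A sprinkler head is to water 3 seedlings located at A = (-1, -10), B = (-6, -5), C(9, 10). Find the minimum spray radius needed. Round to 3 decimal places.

Side lengths²: AB² = 50, AC² = 500, BC² = 450.
Since AC² = 500 ≥ 450 + 50 = 500, the angle opposite AC is not acute, so the smallest enclosing circle has AC as diameter.
Centre = midpoint of AC = (4, 0), r² = 500/4 = 125.
r = √125 ≈ 11.180.

11.180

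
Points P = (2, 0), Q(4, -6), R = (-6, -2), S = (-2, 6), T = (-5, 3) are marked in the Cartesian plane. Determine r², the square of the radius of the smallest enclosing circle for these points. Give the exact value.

45.3125

A smallest enclosing disk is always determined by at most three of the input points on its boundary.
The minimum enclosing circle is determined by three boundary points: Q, R, S.
Their circumcentre is (0.5, -0.25) with r² = 45.3125.
The farthest remaining point T is at distance² 40.8125 ≤ 45.3125.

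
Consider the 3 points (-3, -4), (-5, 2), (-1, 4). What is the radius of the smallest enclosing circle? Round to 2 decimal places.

Call the three points A, B, C in the order given.
Side lengths²: AB² = 40, AC² = 68, BC² = 20.
Since AC² = 68 ≥ 40 + 20 = 60, the angle opposite AC is not acute, so the smallest enclosing circle has AC as diameter.
Centre = midpoint of AC = (-2, 0), r² = 68/4 = 17.
r = √17 ≈ 4.12.

4.12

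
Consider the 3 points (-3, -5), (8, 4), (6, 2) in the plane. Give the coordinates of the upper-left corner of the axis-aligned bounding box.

x-range [-3, 8], y-range [-5, 4].
The upper-left corner is (-3, 4).

(-3, 4)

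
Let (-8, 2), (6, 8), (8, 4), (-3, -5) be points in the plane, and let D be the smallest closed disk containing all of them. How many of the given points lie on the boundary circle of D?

The minimum enclosing circle is determined by three boundary points: (-8, 2), (6, 8), (-3, -5).
Their circumcentre is (0.078125, 2.484375) with r² = 65.4907226562.
The farthest remaining point (8, 4) is at distance² 65.0532226562 ≤ 65.4907226562.
The points at distance exactly r from the centre are (-8, 2), (6, 8), (-3, -5) — 3 points.

3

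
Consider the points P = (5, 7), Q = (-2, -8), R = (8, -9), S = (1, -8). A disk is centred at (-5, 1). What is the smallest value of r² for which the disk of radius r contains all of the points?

269

The required radius is the distance from (-5, 1) to the farthest point.
Squared distances: 136, 90, 269, 117.
Maximum is 269, attained at R.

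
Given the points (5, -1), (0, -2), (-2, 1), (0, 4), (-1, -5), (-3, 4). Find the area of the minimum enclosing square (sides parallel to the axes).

81

The bounding box has width 8 and height 9.
An axis-aligned square enclosing the set must have side ≥ max(width, height).
So the minimum side is max(8, 9) = 9.
Area = 9² = 81.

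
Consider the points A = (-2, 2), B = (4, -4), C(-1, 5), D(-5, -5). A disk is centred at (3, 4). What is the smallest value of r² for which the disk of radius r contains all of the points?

145

The required radius is the distance from (3, 4) to the farthest point.
Squared distances: 29, 65, 17, 145.
Maximum is 145, attained at D.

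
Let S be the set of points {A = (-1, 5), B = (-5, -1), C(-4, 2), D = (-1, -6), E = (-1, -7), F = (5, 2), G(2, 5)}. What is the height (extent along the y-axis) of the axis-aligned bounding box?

max y = 5, min y = -7, so height = 12.

12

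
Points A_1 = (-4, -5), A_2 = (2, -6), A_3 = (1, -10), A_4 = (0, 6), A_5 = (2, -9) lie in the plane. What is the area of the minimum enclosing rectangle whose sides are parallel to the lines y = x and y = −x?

In coordinates u = x + y, v = x − y the rectangle is axis-aligned; the map (x,y)→(u,v) scales areas by 2.
u-values: -9, -4, -9, 6, -7; range = 6 − (-9) = 15.
v-values: 1, 8, 11, -6, 11; range = 11 − (-6) = 17.
Area = (15 × 17) / 2 = 127.5.

127.5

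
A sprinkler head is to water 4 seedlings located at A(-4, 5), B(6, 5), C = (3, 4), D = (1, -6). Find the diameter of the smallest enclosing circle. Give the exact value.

146/11

The minimum enclosing circle is determined by three boundary points: A, B, D.
Their circumcentre is (1, 7/11) with r² = 5329/121.
The farthest remaining point C is at distance² 1853/121 ≤ 5329/121.
Diameter = 2r = 2√(5329/121) = 146/11.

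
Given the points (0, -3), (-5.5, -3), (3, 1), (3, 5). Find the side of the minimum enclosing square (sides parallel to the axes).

The bounding box has width 8.5 and height 8.
An axis-aligned square enclosing the set must have side ≥ max(width, height).
So the minimum side is max(8.5, 8) = 8.5.

8.5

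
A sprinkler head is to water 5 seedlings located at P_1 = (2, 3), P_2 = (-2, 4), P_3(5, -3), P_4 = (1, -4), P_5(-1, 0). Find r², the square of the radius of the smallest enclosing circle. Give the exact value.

24.5

A smallest enclosing disk is always determined by at most three of the input points on its boundary.
The farthest pair is P_2–P_3 with squared distance 98. The circle on this segment as diameter has centre (1.5, 0.5) and r² = 98/4 = 24.5.
Check P_1: distance² to centre = 6.5 ≤ 24.5, so it lies inside.
All remaining points lie in this disk, and no smaller disk contains both endpoints, so this is the minimum enclosing circle.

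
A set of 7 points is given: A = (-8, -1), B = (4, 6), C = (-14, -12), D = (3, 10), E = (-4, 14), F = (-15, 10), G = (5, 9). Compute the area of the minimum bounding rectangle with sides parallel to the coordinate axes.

x ranges over [-15, 5], width 20.
y ranges over [-12, 14], height 26.
Area = 20 × 26 = 520.

520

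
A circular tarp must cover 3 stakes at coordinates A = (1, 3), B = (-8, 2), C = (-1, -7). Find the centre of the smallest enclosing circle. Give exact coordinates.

Side lengths²: AB² = 82, AC² = 104, BC² = 130.
Since BC² = 130 < 104 + 82 = 186, the triangle is acute, so the smallest enclosing circle is the circumcircle.
Circumcentre = (-135/44, -61/44), r² = 34645/968.
Centre = (-135/44, -61/44).

(-135/44, -61/44)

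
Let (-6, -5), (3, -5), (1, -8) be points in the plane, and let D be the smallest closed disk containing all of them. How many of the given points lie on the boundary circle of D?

Call the three points A, B, C in the order given.
Side lengths²: AB² = 81, AC² = 58, BC² = 13.
Since AB² = 81 ≥ 58 + 13 = 71, the angle opposite AB is not acute, so the smallest enclosing circle has AB as diameter.
Centre = midpoint of AB = (-1.5, -5), r² = 81/4 = 20.25.
The points at distance exactly r from the centre are (-6, -5), (3, -5) — 2 points.

2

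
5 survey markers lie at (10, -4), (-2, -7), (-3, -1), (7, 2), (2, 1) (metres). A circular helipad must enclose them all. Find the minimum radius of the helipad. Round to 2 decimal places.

6.69

The minimum enclosing circle is determined by three boundary points: (10, -4), (-2, -7), (-3, -1).
Their circumcentre is (3.38, -3.02) with r² = 44.7848.
The farthest remaining point (7, 2) is at distance² 38.3048 ≤ 44.7848.
r = √(44.7848) ≈ 6.69.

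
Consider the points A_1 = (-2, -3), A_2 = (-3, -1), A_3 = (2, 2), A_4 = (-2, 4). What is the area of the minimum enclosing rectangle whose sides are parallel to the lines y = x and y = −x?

31.5

In coordinates u = x + y, v = x − y the rectangle is axis-aligned; the map (x,y)→(u,v) scales areas by 2.
u-values: -5, -4, 4, 2; range = 4 − (-5) = 9.
v-values: 1, -2, 0, -6; range = 1 − (-6) = 7.
Area = (9 × 7) / 2 = 31.5.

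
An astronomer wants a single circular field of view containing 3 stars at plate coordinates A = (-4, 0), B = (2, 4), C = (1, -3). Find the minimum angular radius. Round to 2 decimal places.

3.91

Side lengths²: AB² = 52, AC² = 34, BC² = 50.
Since AB² = 52 < 50 + 34 = 84, the triangle is acute, so the smallest enclosing circle is the circumcircle.
Circumcentre = (-3/19, 14/19), r² = 5525/361.
r = √(5525/361) ≈ 3.91.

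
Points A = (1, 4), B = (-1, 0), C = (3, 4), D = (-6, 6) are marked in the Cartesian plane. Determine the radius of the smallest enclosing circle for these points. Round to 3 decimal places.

4.629

The minimum enclosing circle is determined by three boundary points: B, C, D.
Their circumcentre is (-35/22, 101/22) with r² = 5185/242.
The farthest remaining point A is at distance² 1709/242 ≤ 5185/242.
r = √(5185/242) ≈ 4.629.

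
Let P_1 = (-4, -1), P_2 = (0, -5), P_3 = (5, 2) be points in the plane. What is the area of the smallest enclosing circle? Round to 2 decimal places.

72.65

Side lengths²: P_1P_2² = 32, P_1P_3² = 90, P_2P_3² = 74.
Since P_1P_3² = 90 < 74 + 32 = 106, the triangle is acute, so the smallest enclosing circle is the circumcircle.
Circumcentre = (0.75, -0.25), r² = 23.125.
Area = π·r² = π·23.125 ≈ 72.65.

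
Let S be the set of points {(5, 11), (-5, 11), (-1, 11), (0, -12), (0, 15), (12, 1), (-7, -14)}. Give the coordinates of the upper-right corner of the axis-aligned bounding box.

x-range [-7, 12], y-range [-14, 15].
The upper-right corner is (12, 15).

(12, 15)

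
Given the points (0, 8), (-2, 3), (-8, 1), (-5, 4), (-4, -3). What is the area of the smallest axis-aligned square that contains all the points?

The bounding box has width 8 and height 11.
An axis-aligned square enclosing the set must have side ≥ max(width, height).
So the minimum side is max(8, 11) = 11.
Area = 11² = 121.

121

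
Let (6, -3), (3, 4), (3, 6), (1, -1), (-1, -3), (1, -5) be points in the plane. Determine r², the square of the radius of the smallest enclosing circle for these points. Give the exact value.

By Welzl's lemma the MEC is supported by two points (diametrically opposite) or three points (on a circumcircle).
The farthest pair is (3, 6)–(1, -5) with squared distance 125. The circle on this segment as diameter has centre (2, 0.5) and r² = 125/4 = 31.25.
Check (6, -3): distance² to centre = 28.25 ≤ 31.25, so it lies inside.
All remaining points lie in this disk, and no smaller disk contains both endpoints, so this is the minimum enclosing circle.

31.25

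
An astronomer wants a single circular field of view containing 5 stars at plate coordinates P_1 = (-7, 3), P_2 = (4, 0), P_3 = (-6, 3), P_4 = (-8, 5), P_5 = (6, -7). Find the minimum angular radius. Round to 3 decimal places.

9.220

The farthest pair is P_4–P_5 with squared distance 340. The circle on this segment as diameter has centre (-1, -1) and r² = 340/4 = 85.
Check P_1: distance² to centre = 52 ≤ 85, so it lies inside.
All remaining points lie in this disk, and no smaller disk contains both endpoints, so this is the minimum enclosing circle.
r = √85 ≈ 9.220.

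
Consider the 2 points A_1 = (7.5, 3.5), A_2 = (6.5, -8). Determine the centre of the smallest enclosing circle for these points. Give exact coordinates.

The smallest circle enclosing two points has them as diameter endpoints.
Centre = midpoint = (7, -2.25); r² = |A_1A_2|²/4 = 133.25/4 = 33.3125.
Centre = (7, -2.25).

(7, -2.25)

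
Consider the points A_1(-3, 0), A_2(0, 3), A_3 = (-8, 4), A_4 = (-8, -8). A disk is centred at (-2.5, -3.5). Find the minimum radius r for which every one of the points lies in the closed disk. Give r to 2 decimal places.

9.30

The required radius is the distance from (-2.5, -3.5) to the farthest point.
Squared distances: 12.5, 48.5, 86.5, 50.5.
Maximum is 86.5, attained at A_3.
r = √(86.5) ≈ 9.30.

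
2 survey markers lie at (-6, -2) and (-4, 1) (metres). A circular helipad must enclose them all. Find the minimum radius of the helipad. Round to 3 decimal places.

1.803

The smallest circle enclosing two points has them as diameter endpoints.
Centre = midpoint = (-5, -0.5); r² = |(-6, -2)−(-4, 1)|²/4 = 13/4 = 3.25.
r = √(3.25) ≈ 1.803.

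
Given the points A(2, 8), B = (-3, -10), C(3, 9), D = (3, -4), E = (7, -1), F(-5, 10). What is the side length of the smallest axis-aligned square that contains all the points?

The bounding box has width 12 and height 20.
An axis-aligned square enclosing the set must have side ≥ max(width, height).
So the minimum side is max(12, 20) = 20.

20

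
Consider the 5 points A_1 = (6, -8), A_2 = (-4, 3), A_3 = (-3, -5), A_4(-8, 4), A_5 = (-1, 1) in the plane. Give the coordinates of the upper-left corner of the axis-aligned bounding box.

(-8, 4)

x-range [-8, 6], y-range [-8, 4].
The upper-left corner is (-8, 4).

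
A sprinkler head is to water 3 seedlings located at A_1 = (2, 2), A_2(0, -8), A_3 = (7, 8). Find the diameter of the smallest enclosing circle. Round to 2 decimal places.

17.46

Side lengths²: A_1A_2² = 104, A_1A_3² = 61, A_2A_3² = 305.
Since A_2A_3² = 305 ≥ 104 + 61 = 165, the angle opposite A_2A_3 is not acute, so the smallest enclosing circle has A_2A_3 as diameter.
Centre = midpoint of A_2A_3 = (3.5, 0), r² = 305/4 = 76.25.
Diameter = 2r = 2√(76.25) ≈ 17.46.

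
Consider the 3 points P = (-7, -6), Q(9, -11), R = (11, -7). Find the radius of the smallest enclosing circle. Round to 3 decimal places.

Side lengths²: PQ² = 281, PR² = 325, QR² = 20.
Since PR² = 325 ≥ 281 + 20 = 301, the angle opposite PR is not acute, so the smallest enclosing circle has PR as diameter.
Centre = midpoint of PR = (2, -6.5), r² = 325/4 = 81.25.
r = √(81.25) ≈ 9.014.

9.014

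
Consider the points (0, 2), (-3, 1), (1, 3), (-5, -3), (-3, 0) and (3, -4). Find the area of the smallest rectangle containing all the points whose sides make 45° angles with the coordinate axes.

In coordinates u = x + y, v = x − y the rectangle is axis-aligned; the map (x,y)→(u,v) scales areas by 2.
u-values: 2, -2, 4, -8, -3, -1; range = 4 − (-8) = 12.
v-values: -2, -4, -2, -2, -3, 7; range = 7 − (-4) = 11.
Area = (12 × 11) / 2 = 66.

66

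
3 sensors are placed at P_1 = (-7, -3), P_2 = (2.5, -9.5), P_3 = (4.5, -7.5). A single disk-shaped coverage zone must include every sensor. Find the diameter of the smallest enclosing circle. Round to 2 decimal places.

12.35

Side lengths²: P_1P_2² = 132.5, P_1P_3² = 152.5, P_2P_3² = 8.
Since P_1P_3² = 152.5 ≥ 132.5 + 8 = 140.5, the angle opposite P_1P_3 is not acute, so the smallest enclosing circle has P_1P_3 as diameter.
Centre = midpoint of P_1P_3 = (-1.25, -5.25), r² = 152.5/4 = 38.125.
Diameter = 2r = 2√(38.125) ≈ 12.35.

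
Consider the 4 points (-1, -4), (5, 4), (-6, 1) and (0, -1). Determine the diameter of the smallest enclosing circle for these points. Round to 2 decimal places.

The minimum enclosing circle of a finite set is fixed by two of the points (as a diameter) or three (as a circumcircle).
The minimum enclosing circle is determined by three boundary points: (-1, -4), (5, 4), (-6, 1).
Their circumcentre is (-2/7, 12/7) with r² = 1625/49.
The farthest remaining point (0, -1) is at distance² 365/49 ≤ 1625/49.
Diameter = 2r = 2√(1625/49) ≈ 11.52.

11.52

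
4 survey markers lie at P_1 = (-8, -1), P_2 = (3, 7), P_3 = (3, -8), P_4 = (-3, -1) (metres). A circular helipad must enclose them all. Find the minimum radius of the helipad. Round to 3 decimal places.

The minimum enclosing circle is determined by three boundary points: P_1, P_2, P_3.
Their circumcentre is (1/22, -0.5) with r² = 15725/242.
The farthest remaining point P_4 is at distance² 2305/242 ≤ 15725/242.
r = √(15725/242) ≈ 8.061.

8.061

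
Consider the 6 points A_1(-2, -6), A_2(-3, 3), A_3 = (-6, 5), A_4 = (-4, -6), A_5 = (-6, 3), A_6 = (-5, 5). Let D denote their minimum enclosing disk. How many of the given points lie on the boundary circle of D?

The farthest pair is A_1–A_3 with squared distance 137. The circle on this segment as diameter has centre (-4, -0.5) and r² = 137/4 = 34.25.
Check A_2: distance² to centre = 13.25 ≤ 34.25, so it lies inside.
All remaining points lie in this disk, and no smaller disk contains both endpoints, so this is the minimum enclosing circle.
The points at distance exactly r from the centre are A_1, A_3 — 2 points.

2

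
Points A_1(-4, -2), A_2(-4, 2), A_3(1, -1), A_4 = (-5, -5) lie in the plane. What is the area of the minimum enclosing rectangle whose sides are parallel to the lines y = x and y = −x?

40

In coordinates u = x + y, v = x − y the rectangle is axis-aligned; the map (x,y)→(u,v) scales areas by 2.
u-values: -6, -2, 0, -10; range = 0 − (-10) = 10.
v-values: -2, -6, 2, 0; range = 2 − (-6) = 8.
Area = (10 × 8) / 2 = 40.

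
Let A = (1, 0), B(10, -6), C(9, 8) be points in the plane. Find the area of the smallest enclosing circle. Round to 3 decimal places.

160.912

Side lengths²: AB² = 117, AC² = 128, BC² = 197.
Since BC² = 197 < 128 + 117 = 245, the triangle is acute, so the smallest enclosing circle is the circumcircle.
Circumcentre = (8.1, 0.9), r² = 51.22.
Area = π·r² = π·51.22 ≈ 160.912.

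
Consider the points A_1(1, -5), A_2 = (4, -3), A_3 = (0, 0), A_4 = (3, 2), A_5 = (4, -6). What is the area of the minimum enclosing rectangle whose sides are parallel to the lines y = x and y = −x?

In coordinates u = x + y, v = x − y the rectangle is axis-aligned; the map (x,y)→(u,v) scales areas by 2.
u-values: -4, 1, 0, 5, -2; range = 5 − (-4) = 9.
v-values: 6, 7, 0, 1, 10; range = 10 − 0 = 10.
Area = (9 × 10) / 2 = 45.

45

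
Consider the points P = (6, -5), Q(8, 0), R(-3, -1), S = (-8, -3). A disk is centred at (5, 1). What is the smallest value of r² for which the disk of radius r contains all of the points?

185

The required radius is the distance from (5, 1) to the farthest point.
Squared distances: 37, 10, 68, 185.
Maximum is 185, attained at S.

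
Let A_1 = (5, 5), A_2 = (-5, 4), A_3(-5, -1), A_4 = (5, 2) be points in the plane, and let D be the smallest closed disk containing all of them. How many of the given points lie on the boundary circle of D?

The minimum enclosing circle of a finite set is fixed by two of the points (as a diameter) or three (as a circumcircle).
The farthest pair is A_1–A_3 with squared distance 136. The circle on this segment as diameter has centre (0, 2) and r² = 136/4 = 34.
Check A_2: distance² to centre = 29 ≤ 34, so it lies inside.
All remaining points lie in this disk, and no smaller disk contains both endpoints, so this is the minimum enclosing circle.
The points at distance exactly r from the centre are A_1, A_3 — 2 points.

2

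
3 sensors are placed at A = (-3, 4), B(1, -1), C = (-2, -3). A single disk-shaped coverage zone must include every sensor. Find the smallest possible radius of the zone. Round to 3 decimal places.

3.549

Side lengths²: AB² = 41, AC² = 50, BC² = 13.
Since AC² = 50 < 41 + 13 = 54, the triangle is acute, so the smallest enclosing circle is the circumcircle.
Circumcentre = (-101/46, 25/46), r² = 13325/1058.
r = √(13325/1058) ≈ 3.549.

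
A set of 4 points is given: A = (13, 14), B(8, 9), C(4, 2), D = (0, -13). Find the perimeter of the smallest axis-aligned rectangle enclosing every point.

80

Width = max x − min x = 13 − 0 = 13.
Height = max y − min y = 14 − (-13) = 27.
Perimeter = 2(13 + 27) = 80.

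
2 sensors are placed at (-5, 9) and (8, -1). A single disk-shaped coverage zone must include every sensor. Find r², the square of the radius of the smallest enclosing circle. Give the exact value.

The smallest circle enclosing two points has them as diameter endpoints.
Centre = midpoint = (1.5, 4); r² = |(-5, 9)−(8, -1)|²/4 = 269/4 = 67.25.

67.25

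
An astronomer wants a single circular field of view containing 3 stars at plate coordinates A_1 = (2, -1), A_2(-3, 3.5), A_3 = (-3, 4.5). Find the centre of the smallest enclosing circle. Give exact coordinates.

(-0.5, 1.75)

Side lengths²: A_1A_2² = 45.25, A_1A_3² = 55.25, A_2A_3² = 1.
Since A_1A_3² = 55.25 ≥ 45.25 + 1 = 46.25, the angle opposite A_1A_3 is not acute, so the smallest enclosing circle has A_1A_3 as diameter.
Centre = midpoint of A_1A_3 = (-0.5, 1.75), r² = 55.25/4 = 13.8125.
Centre = (-0.5, 1.75).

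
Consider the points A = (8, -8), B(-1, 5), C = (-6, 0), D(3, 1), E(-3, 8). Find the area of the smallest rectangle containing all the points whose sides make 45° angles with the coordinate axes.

In coordinates u = x + y, v = x − y the rectangle is axis-aligned; the map (x,y)→(u,v) scales areas by 2.
u-values: 0, 4, -6, 4, 5; range = 5 − (-6) = 11.
v-values: 16, -6, -6, 2, -11; range = 16 − (-11) = 27.
Area = (11 × 27) / 2 = 148.5.

148.5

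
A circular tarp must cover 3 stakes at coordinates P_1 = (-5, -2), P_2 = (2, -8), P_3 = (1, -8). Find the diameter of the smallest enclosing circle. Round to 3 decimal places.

9.220

Side lengths²: P_1P_2² = 85, P_1P_3² = 72, P_2P_3² = 1.
Since P_1P_2² = 85 ≥ 72 + 1 = 73, the angle opposite P_1P_2 is not acute, so the smallest enclosing circle has P_1P_2 as diameter.
Centre = midpoint of P_1P_2 = (-1.5, -5), r² = 85/4 = 21.25.
Diameter = 2r = 2√(21.25) ≈ 9.220.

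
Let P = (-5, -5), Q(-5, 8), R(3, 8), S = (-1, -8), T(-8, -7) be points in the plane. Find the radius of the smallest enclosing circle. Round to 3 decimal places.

9.301

A smallest enclosing disk is always determined by at most three of the input points on its boundary.
The farthest pair is R–T with squared distance 346. The circle on this segment as diameter has centre (-2.5, 0.5) and r² = 346/4 = 86.5.
Check P: distance² to centre = 36.5 ≤ 86.5, so it lies inside.
All remaining points lie in this disk, and no smaller disk contains both endpoints, so this is the minimum enclosing circle.
r = √(86.5) ≈ 9.301.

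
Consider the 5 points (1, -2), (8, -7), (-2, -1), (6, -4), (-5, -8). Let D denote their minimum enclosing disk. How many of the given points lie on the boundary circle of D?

3

The minimum enclosing circle of a finite set is fixed by two of the points (as a diameter) or three (as a circumcircle).
The minimum enclosing circle is determined by three boundary points: (8, -7), (-2, -1), (-5, -8).
Their circumcentre is (63/44, -291/44) with r² = 41905/968.
The farthest remaining point (6, -4) is at distance² 26813/968 ≤ 41905/968.
The points at distance exactly r from the centre are (8, -7), (-2, -1), (-5, -8) — 3 points.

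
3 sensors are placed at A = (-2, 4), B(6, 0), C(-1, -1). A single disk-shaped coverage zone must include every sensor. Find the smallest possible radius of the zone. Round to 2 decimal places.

Side lengths²: AB² = 80, AC² = 26, BC² = 50.
Since AB² = 80 ≥ 50 + 26 = 76, the angle opposite AB is not acute, so the smallest enclosing circle has AB as diameter.
Centre = midpoint of AB = (2, 2), r² = 80/4 = 20.
r = √20 ≈ 4.47.

4.47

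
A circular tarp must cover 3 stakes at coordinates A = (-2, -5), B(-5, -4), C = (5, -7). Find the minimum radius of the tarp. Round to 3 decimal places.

Side lengths²: AB² = 10, AC² = 53, BC² = 109.
Since BC² = 109 ≥ 53 + 10 = 63, the angle opposite BC is not acute, so the smallest enclosing circle has BC as diameter.
Centre = midpoint of BC = (0, -5.5), r² = 109/4 = 27.25.
r = √(27.25) ≈ 5.220.

5.220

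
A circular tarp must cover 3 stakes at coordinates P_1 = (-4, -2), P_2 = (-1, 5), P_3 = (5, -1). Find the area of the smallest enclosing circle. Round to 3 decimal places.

Side lengths²: P_1P_2² = 58, P_1P_3² = 82, P_2P_3² = 72.
Since P_1P_3² = 82 < 72 + 58 = 130, the triangle is acute, so the smallest enclosing circle is the circumcircle.
Circumcentre = (0.3, 0.3), r² = 23.78.
Area = π·r² = π·23.78 ≈ 74.707.

74.707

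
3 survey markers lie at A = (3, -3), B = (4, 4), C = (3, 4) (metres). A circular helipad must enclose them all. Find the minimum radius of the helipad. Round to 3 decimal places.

Side lengths²: AB² = 50, AC² = 49, BC² = 1.
Since AB² = 50 ≥ 49 + 1 = 50, the angle opposite AB is not acute, so the smallest enclosing circle has AB as diameter.
Centre = midpoint of AB = (3.5, 0.5), r² = 50/4 = 12.5.
r = √(12.5) ≈ 3.536.

3.536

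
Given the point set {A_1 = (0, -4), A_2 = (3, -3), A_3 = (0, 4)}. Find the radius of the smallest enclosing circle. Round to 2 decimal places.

Side lengths²: A_1A_2² = 10, A_1A_3² = 64, A_2A_3² = 58.
Since A_1A_3² = 64 < 58 + 10 = 68, the triangle is acute, so the smallest enclosing circle is the circumcircle.
Circumcentre = (1/3, 0), r² = 145/9.
r = √(145/9) ≈ 4.01.

4.01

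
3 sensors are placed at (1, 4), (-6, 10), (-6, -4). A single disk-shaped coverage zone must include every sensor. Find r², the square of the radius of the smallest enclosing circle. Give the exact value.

9605/196

Call the three points A, B, C in the order given.
Side lengths²: AB² = 85, AC² = 113, BC² = 196.
Since BC² = 196 < 113 + 85 = 198, the triangle is acute, so the smallest enclosing circle is the circumcircle.
Circumcentre = (-83/14, 3), r² = 9605/196.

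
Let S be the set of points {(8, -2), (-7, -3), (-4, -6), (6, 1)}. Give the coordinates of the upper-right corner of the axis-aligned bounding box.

(8, 1)

x-range [-7, 8], y-range [-6, 1].
The upper-right corner is (8, 1).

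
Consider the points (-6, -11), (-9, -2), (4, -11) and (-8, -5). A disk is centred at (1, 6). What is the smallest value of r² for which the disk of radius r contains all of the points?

The required radius is the distance from (1, 6) to the farthest point.
Squared distances: 338, 164, 298, 202.
Maximum is 338, attained at (-6, -11).

338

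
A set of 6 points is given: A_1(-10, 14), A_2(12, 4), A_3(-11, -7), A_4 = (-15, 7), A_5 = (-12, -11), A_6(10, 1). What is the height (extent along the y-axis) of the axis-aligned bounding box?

25

max y = 14, min y = -11, so height = 25.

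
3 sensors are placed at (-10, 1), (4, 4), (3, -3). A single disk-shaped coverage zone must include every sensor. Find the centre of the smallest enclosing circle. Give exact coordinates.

(-105/38, 53/38)

Call the three points A, B, C in the order given.
Side lengths²: AB² = 205, AC² = 185, BC² = 50.
Since AB² = 205 < 185 + 50 = 235, the triangle is acute, so the smallest enclosing circle is the circumcircle.
Circumcentre = (-105/38, 53/38), r² = 37925/722.
Centre = (-105/38, 53/38).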